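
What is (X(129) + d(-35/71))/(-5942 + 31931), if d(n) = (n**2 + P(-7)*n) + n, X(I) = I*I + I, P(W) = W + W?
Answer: 84571100/131010549 ≈ 0.64553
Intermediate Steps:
P(W) = 2*W
X(I) = I + I**2 (X(I) = I**2 + I = I + I**2)
d(n) = n**2 - 13*n (d(n) = (n**2 + (2*(-7))*n) + n = (n**2 - 14*n) + n = n**2 - 13*n)
(X(129) + d(-35/71))/(-5942 + 31931) = (129*(1 + 129) + (-35/71)*(-13 - 35/71))/(-5942 + 31931) = (129*130 + (-35*1/71)*(-13 - 35*1/71))/25989 = (16770 - 35*(-13 - 35/71)/71)*(1/25989) = (16770 - 35/71*(-958/71))*(1/25989) = (16770 + 33530/5041)*(1/25989) = (84571100/5041)*(1/25989) = 84571100/131010549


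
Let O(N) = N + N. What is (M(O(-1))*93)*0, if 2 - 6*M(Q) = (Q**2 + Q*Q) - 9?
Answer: 0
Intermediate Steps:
O(N) = 2*N
M(Q) = 11/6 - Q**2/3 (M(Q) = 1/3 - ((Q**2 + Q*Q) - 9)/6 = 1/3 - ((Q**2 + Q**2) - 9)/6 = 1/3 - (2*Q**2 - 9)/6 = 1/3 - (-9 + 2*Q**2)/6 = 1/3 + (3/2 - Q**2/3) = 11/6 - Q**2/3)
(M(O(-1))*93)*0 = ((11/6 - (2*(-1))**2/3)*93)*0 = ((11/6 - 1/3*(-2)**2)*93)*0 = ((11/6 - 1/3*4)*93)*0 = ((11/6 - 4/3)*93)*0 = ((1/2)*93)*0 = (93/2)*0 = 0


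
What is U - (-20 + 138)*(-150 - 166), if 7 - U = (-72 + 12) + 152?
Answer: 37203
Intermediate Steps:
U = -85 (U = 7 - ((-72 + 12) + 152) = 7 - (-60 + 152) = 7 - 1*92 = 7 - 92 = -85)
U - (-20 + 138)*(-150 - 166) = -85 - (-20 + 138)*(-150 - 166) = -85 - 118*(-316) = -85 - 1*(-37288) = -85 + 37288 = 37203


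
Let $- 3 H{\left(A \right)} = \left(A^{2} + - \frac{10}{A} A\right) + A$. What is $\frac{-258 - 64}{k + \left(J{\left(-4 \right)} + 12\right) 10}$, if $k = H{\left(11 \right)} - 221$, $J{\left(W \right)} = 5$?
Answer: $\frac{966}{275} \approx 3.5127$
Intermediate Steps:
$H{\left(A \right)} = \frac{10}{3} - \frac{A}{3} - \frac{A^{2}}{3}$ ($H{\left(A \right)} = - \frac{\left(A^{2} + - \frac{10}{A} A\right) + A}{3} = - \frac{\left(A^{2} - 10\right) + A}{3} = - \frac{\left(-10 + A^{2}\right) + A}{3} = - \frac{-10 + A + A^{2}}{3} = \frac{10}{3} - \frac{A}{3} - \frac{A^{2}}{3}$)
$k = - \frac{785}{3}$ ($k = \left(\frac{10}{3} - \frac{11}{3} - \frac{11^{2}}{3}\right) - 221 = \left(\frac{10}{3} - \frac{11}{3} - \frac{121}{3}\right) - 221 = - \frac{122}{3} - 221 = - \frac{785}{3} \approx -261.67$)
$\frac{-258 - 64}{k + \left(J{\left(-4 \right)} + 12\right) 10} = \frac{-258 - 64}{- \frac{785}{3} + \left(5 + 12\right) 10} = - \frac{322}{- \frac{785}{3} + 17 \cdot 10} = - \frac{322}{- \frac{785}{3} + 170} = - \frac{322}{- \frac{275}{3}} = \left(-322\right) \left(- \frac{3}{275}\right) = \frac{966}{275}$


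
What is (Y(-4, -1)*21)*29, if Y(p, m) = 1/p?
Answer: -609/4 ≈ -152.25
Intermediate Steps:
(Y(-4, -1)*21)*29 = (21/(-4))*29 = -¼*21*29 = -21/4*29 = -609/4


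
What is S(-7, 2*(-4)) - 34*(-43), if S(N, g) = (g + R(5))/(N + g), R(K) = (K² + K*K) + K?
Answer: 21883/15 ≈ 1458.9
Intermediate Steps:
R(K) = K + 2*K² (R(K) = (K² + K²) + K = 2*K² + K = K + 2*K²)
S(N, g) = (55 + g)/(N + g) (S(N, g) = (g + 5*(1 + 2*5))/(N + g) = (g + 5*(1 + 10))/(N + g) = (g + 5*11)/(N + g) = (g + 55)/(N + g) = (55 + g)/(N + g))
S(-7, 2*(-4)) - 34*(-43) = (55 + 2*(-4))/(-7 + 2*(-4)) - 34*(-43) = (55 - 8)/(-7 - 8) + 1462 = 47/(-15) + 1462 = -1/15*47 + 1462 = -47/15 + 1462 = 21883/15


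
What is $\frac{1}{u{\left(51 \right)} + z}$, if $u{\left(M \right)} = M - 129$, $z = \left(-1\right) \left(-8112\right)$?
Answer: $\frac{1}{8034} \approx 0.00012447$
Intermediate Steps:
$z = 8112$
$u{\left(M \right)} = -129 + M$ ($u{\left(M \right)} = M - 129 = -129 + M$)
$\frac{1}{u{\left(51 \right)} + z} = \frac{1}{\left(-129 + 51\right) + 8112} = \frac{1}{-78 + 8112} = \frac{1}{8034}$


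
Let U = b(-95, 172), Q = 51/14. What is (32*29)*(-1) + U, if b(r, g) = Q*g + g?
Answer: -906/7 ≈ -129.43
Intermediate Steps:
Q = 51/14 (Q = 51*(1/14) = 51/14 ≈ 3.6429)
b(r, g) = 65*g/14 (b(r, g) = 51*g/14 + g = 65*g/14)
U = 5590/7 (U = (65/14)*172 = 5590/7 ≈ 798.57)
(32*29)*(-1) + U = (32*29)*(-1) + 5590/7 = 928*(-1) + 5590/7 = -928 + 5590/7 = -906/7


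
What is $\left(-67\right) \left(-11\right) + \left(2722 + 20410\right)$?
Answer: $23869$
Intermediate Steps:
$\left(-67\right) \left(-11\right) + \left(2722 + 20410\right) = 737 + 23132 = 23869$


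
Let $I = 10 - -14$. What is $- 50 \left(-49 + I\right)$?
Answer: $1250$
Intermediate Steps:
$I = 24$ ($I = 10 + 14 = 24$)
$- 50 \left(-49 + I\right) = - 50 \left(-49 + 24\right) = \left(-50\right) \left(-25\right) = 1250$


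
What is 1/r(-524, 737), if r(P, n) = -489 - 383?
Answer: -1/872 ≈ -0.0011468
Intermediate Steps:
r(P, n) = -872
1/r(-524, 737) = 1/(-872) = -1/872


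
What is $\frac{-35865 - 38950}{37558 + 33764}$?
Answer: $- \frac{74815}{71322} \approx -1.049$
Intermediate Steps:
$\frac{-35865 - 38950}{37558 + 33764} = - \frac{74815}{71322}$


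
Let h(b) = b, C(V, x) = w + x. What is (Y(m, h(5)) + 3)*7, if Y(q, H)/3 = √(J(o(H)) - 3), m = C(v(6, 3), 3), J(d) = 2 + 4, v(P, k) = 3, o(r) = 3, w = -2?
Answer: 21 + 21*√3 ≈ 57.373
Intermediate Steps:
C(V, x) = -2 + x
J(d) = 6
m = 1 (m = -2 + 3 = 1)
Y(q, H) = 3*√3 (Y(q, H) = 3*√(6 - 3) = 3*√3)
(Y(m, h(5)) + 3)*7 = (3*√3 + 3)*7 = (3 + 3*√3)*7 = 21 + 21*√3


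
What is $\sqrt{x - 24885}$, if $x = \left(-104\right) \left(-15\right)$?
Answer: $5 i \sqrt{933} \approx 152.73 i$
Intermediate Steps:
$x = 1560$
$\sqrt{x - 24885} = \sqrt{1560 - 24885} = \sqrt{-23325} = 5 i \sqrt{933}$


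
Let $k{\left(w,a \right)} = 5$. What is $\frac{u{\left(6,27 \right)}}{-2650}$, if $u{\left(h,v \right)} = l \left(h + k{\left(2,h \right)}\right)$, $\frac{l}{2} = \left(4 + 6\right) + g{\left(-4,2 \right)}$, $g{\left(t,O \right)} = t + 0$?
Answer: $- \frac{66}{1325} \approx -0.049811$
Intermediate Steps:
$g{\left(t,O \right)} = t$
$l = 12$ ($l = 2 \left(\left(4 + 6\right) - 4\right) = 2 \left(10 - 4\right) = 2 \cdot 6 = 12$)
$u{\left(h,v \right)} = 60 + 12 h$ ($u{\left(h,v \right)} = 12 \left(h + 5\right) = 12 \left(5 + h\right) = 60 + 12 h$)
$\frac{u{\left(6,27 \right)}}{-2650} = \frac{60 + 12 \cdot 6}{-2650} = \left(60 + 72\right) \left(- \frac{1}{2650}\right) = 132 \left(- \frac{1}{2650}\right) = - \frac{66}{1325}$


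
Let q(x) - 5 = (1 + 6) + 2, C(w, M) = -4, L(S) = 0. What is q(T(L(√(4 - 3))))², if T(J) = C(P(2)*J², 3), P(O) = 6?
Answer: 196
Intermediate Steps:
T(J) = -4
q(x) = 14 (q(x) = 5 + ((1 + 6) + 2) = 5 + (7 + 2) = 5 + 9 = 14)
q(T(L(√(4 - 3))))² = 14² = 196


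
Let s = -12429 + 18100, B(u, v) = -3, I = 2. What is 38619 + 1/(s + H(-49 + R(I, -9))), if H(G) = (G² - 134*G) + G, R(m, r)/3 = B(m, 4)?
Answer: 646829632/16749 ≈ 38619.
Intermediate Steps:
R(m, r) = -9 (R(m, r) = 3*(-3) = -9)
H(G) = G² - 133*G
s = 5671
38619 + 1/(s + H(-49 + R(I, -9))) = 38619 + 1/(5671 + (-49 - 9)*(-133 + (-49 - 9))) = 38619 + 1/(5671 - 58*(-133 - 58)) = 38619 + 1/(5671 - 58*(-191)) = 38619 + 1/(5671 + 11078) = 38619 + 1/16749 = 646829632/16749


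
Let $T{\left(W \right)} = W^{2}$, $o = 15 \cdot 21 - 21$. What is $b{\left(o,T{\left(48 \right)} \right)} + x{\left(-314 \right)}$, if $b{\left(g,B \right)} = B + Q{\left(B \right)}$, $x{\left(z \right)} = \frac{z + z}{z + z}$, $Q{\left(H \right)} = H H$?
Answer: $5310721$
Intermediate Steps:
$o = 294$ ($o = 315 - 21 = 294$)
$Q{\left(H \right)} = H^{2}$
$x{\left(z \right)} = 1$ ($x{\left(z \right)} = \frac{2 z}{2 z} = 2 z \frac{1}{2 z} = 1$)
$b{\left(g,B \right)} = B + B^{2}$
$b{\left(o,T{\left(48 \right)} \right)} + x{\left(-314 \right)} = 48^{2} \left(1 + 48^{2}\right) + 1 = 2304 \left(1 + 2304\right) + 1 = 2304 \cdot 2305 + 1 = 5310720 + 1 = 5310721$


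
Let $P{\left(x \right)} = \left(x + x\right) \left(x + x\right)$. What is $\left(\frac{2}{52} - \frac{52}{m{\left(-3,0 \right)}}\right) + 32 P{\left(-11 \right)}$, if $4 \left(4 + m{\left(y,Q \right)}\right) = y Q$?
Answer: $\frac{403027}{26} \approx 15501.0$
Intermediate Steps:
$P{\left(x \right)} = 4 x^{2}$ ($P{\left(x \right)} = 2 x 2 x = 4 x^{2}$)
$m{\left(y,Q \right)} = -4 + \frac{Q y}{4}$ ($m{\left(y,Q \right)} = -4 + \frac{y Q}{4} = -4 + \frac{Q y}{4}$)
$\left(\frac{2}{52} - \frac{52}{m{\left(-3,0 \right)}}\right) + 32 P{\left(-11 \right)} = \left(\frac{2}{52} - \frac{52}{-4 + \frac{1}{4} \cdot 0 \left(-3\right)}\right) + 32 \cdot 4 \left(-11\right)^{2} = \left(2 \cdot \frac{1}{52} - \frac{52}{-4 + 0}\right) + 32 \cdot 4 \cdot 121 = \left(\frac{1}{26} - \frac{52}{-4}\right) + 32 \cdot 484 = \left(\frac{1}{26} - -13\right) + 15488 = \left(\frac{1}{26} + 13\right) + 15488 = \frac{339}{26} + 15488 = \frac{403027}{26}$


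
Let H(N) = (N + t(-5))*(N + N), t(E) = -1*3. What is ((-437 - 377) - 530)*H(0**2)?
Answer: 0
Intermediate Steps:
t(E) = -3
H(N) = 2*N*(-3 + N) (H(N) = (N - 3)*(N + N) = (-3 + N)*(2*N) = 2*N*(-3 + N))
((-437 - 377) - 530)*H(0**2) = ((-437 - 377) - 530)*(2*0**2*(-3 + 0**2)) = (-814 - 530)*(2*0*(-3 + 0)) = -2688*0*(-3) = -1344*0 = 0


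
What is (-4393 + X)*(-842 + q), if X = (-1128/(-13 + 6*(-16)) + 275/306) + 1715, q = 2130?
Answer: -57281783636/16677 ≈ -3.4348e+6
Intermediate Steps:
X = 57577253/33354 (X = (-1128/(-13 - 96) + 275*(1/306)) + 1715 = (-1128/(-109) + 275/306) + 1715 = (-1128*(-1/109) + 275/306) + 1715 = (1128/109 + 275/306) + 1715 = 375143/33354 + 1715 = 57577253/33354 ≈ 1726.2)
(-4393 + X)*(-842 + q) = (-4393 + 57577253/33354)*(-842 + 2130) = -88946869/33354*1288 = -57281783636/16677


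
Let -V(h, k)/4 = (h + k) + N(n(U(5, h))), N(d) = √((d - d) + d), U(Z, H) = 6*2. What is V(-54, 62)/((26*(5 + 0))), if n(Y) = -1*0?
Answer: -16/65 ≈ -0.24615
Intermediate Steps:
U(Z, H) = 12
n(Y) = 0
N(d) = √d (N(d) = √(0 + d) = √d)
V(h, k) = -4*h - 4*k (V(h, k) = -4*((h + k) + √0) = -4*((h + k) + 0) = -4*(h + k) = -4*h - 4*k)
V(-54, 62)/((26*(5 + 0))) = (-4*(-54) - 4*62)/((26*(5 + 0))) = (216 - 248)/((26*5)) = -32/130 = -32*1/130 = -16/65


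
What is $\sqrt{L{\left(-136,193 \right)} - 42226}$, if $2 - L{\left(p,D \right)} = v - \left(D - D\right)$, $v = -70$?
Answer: $i \sqrt{42154} \approx 205.31 i$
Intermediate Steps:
$L{\left(p,D \right)} = 72$ ($L{\left(p,D \right)} = 2 - \left(-70 - \left(D - D\right)\right) = 2 - \left(-70 - 0\right) = 2 - \left(-70 + 0\right) = 2 - -70 = 2 + 70 = 72$)
$\sqrt{L{\left(-136,193 \right)} - 42226} = \sqrt{72 - 42226} = \sqrt{-42154} = i \sqrt{42154}$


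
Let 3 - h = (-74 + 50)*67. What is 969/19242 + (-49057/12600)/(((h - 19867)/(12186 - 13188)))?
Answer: -6693962011/40982894400 ≈ -0.16334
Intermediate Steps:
h = 1611 (h = 3 - (-74 + 50)*67 = 3 - (-24)*67 = 3 - 1*(-1608) = 3 + 1608 = 1611)
969/19242 + (-49057/12600)/(((h - 19867)/(12186 - 13188))) = 969/19242 + (-49057/12600)/(((1611 - 19867)/(12186 - 13188))) = 969*(1/19242) + (-49057*1/12600)/((-18256/(-1002))) = 323/6414 - 49057/(12600*((-18256*(-1/1002)))) = 323/6414 - 49057/(12600*9128/501) = 323/6414 - 49057/12600*501/9128 = 323/6414 - 8192519/38337600 = -6693962011/40982894400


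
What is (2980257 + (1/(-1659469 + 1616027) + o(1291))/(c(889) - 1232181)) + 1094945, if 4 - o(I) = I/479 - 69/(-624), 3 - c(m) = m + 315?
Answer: 10877407799829080010281/2669170215324704 ≈ 4.0752e+6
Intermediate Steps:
c(m) = -312 - m (c(m) = 3 - (m + 315) = 3 - (315 + m) = 3 + (-315 - m) = -312 - m)
o(I) = 809/208 - I/479 (o(I) = 4 - (I/479 - 69/(-624)) = 4 - (I*(1/479) - 69*(-1/624)) = 4 - (I/479 + 23/208) = 4 - (23/208 + I/479) = 4 + (-23/208 - I/479) = 809/208 - I/479)
(2980257 + (1/(-1659469 + 1616027) + o(1291))/(c(889) - 1232181)) + 1094945 = (2980257 + (1/(-1659469 + 1616027) + (809/208 - 1/479*1291))/((-312 - 1*889) - 1232181)) + 1094945 = (2980257 + (1/(-43442) + (809/208 - 1291/479))/((-312 - 889) - 1232181)) + 1094945 = (2980257 + (-1/43442 + 118983/99632)/(-1201 - 1232181)) + 1094945 = (2980257 + (2584379927/2164106672)/(-1233382)) + 1094945 = (2980257 + (2584379927/2164106672)*(-1/1233382)) + 1094945 = (2980257 - 2584379927/2669170215324704) + 1094945 = 7954813218410371989001/2669170215324704 + 1094945 = 10877407799829080010281/2669170215324704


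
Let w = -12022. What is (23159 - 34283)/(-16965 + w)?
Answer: 11124/28987 ≈ 0.38376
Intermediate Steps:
(23159 - 34283)/(-16965 + w) = (23159 - 34283)/(-16965 - 12022) = -11124/(-28987) = -11124*(-1/28987) = 11124/28987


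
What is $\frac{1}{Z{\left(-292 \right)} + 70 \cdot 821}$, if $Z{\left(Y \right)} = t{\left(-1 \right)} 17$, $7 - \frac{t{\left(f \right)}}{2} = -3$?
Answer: $\frac{1}{57810} \approx 1.7298 \cdot 10^{-5}$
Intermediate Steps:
$t{\left(f \right)} = 20$ ($t{\left(f \right)} = 14 - -6 = 14 + 6 = 20$)
$Z{\left(Y \right)} = 340$ ($Z{\left(Y \right)} = 20 \cdot 17 = 340$)
$\frac{1}{Z{\left(-292 \right)} + 70 \cdot 821} = \frac{1}{340 + 70 \cdot 821} = \frac{1}{340 + 57470} = \frac{1}{57810}$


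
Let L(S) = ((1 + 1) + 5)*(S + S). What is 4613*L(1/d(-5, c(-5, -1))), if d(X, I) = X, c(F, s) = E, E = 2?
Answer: -64582/5 ≈ -12916.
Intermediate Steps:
c(F, s) = 2
L(S) = 14*S (L(S) = (2 + 5)*(2*S) = 7*(2*S) = 14*S)
4613*L(1/d(-5, c(-5, -1))) = 4613*(14/(-5)) = 4613*(14*(-1/5)) = 4613*(-14/5) = -64582/5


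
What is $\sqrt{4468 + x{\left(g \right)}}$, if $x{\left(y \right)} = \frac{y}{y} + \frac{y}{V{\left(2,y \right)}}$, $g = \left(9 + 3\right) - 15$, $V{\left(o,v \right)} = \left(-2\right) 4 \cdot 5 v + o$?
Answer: $\frac{\sqrt{66516230}}{122} \approx 66.85$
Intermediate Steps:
$V{\left(o,v \right)} = o - 40 v$ ($V{\left(o,v \right)} = \left(-8\right) 5 v + o = - 40 v + o = o - 40 v$)
$g = -3$ ($g = 12 - 15 = -3$)
$x{\left(y \right)} = 1 + \frac{y}{2 - 40 y}$ ($x{\left(y \right)} = \frac{y}{y} + \frac{y}{2 - 40 y} = 1 + \frac{y}{2 - 40 y}$)
$\sqrt{4468 + x{\left(g \right)}} = \sqrt{4468 + \frac{-2 + 39 \left(-3\right)}{2 \left(-1 + 20 \left(-3\right)\right)}} = \sqrt{4468 + \frac{-2 - 117}{2 \left(-1 - 60\right)}} = \sqrt{4468 + \frac{1}{2} \frac{1}{-61} \left(-119\right)} = \sqrt{4468 + \frac{1}{2} \left(- \frac{1}{61}\right) \left(-119\right)} = \sqrt{4468 + \frac{119}{122}} = \sqrt{\frac{545215}{122}} = \frac{\sqrt{66516230}}{122}$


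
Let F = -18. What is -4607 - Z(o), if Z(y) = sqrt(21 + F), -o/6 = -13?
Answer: -4607 - sqrt(3) ≈ -4608.7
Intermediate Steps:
o = 78 (o = -6*(-13) = 78)
Z(y) = sqrt(3) (Z(y) = sqrt(21 - 18) = sqrt(3))
-4607 - Z(o) = -4607 - sqrt(3)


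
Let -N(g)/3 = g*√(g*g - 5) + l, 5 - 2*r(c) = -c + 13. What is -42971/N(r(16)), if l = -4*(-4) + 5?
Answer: 300797/265 - 171884*√11/795 ≈ 418.01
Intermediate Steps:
r(c) = -4 + c/2 (r(c) = 5/2 - (-c + 13)/2 = 5/2 - (13 - c)/2 = 5/2 + (-13/2 + c/2) = -4 + c/2)
l = 21 (l = 16 + 5 = 21)
N(g) = -63 - 3*g*√(-5 + g²) (N(g) = -3*(g*√(g*g - 5) + 21) = -3*(g*√(g² - 5) + 21) = -3*(g*√(-5 + g²) + 21) = -3*(21 + g*√(-5 + g²)) = -63 - 3*g*√(-5 + g²))
-42971/N(r(16)) = -42971/(-63 - 3*(-4 + (½)*16)*√(-5 + (-4 + (½)*16)²)) = -42971/(-63 - 3*(-4 + 8)*√(-5 + (-4 + 8)²)) = -42971/(-63 - 3*4*√(-5 + 4²)) = -42971/(-63 - 3*4*√(-5 + 16)) = -42971/(-63 - 3*4*√11) = -42971/(-63 - 12*√11)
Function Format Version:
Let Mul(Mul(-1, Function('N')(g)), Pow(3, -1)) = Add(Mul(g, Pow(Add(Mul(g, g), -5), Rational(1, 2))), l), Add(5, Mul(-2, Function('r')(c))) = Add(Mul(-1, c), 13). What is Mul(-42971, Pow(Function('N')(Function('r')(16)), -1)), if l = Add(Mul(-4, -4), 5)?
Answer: Add(Rational(300797, 265), Mul(Rational(-171884, 795), Pow(11, Rational(1, 2)))) ≈ 418.01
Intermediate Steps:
Function('r')(c) = Add(-4, Mul(Rational(1, 2), c)) (Function('r')(c) = Add(Rational(5, 2), Mul(Rational(-1, 2), Add(Mul(-1, c), 13))) = Add(Rational(5, 2), Mul(Rational(-1, 2), Add(13, Mul(-1, c)))) = Add(Rational(5, 2), Add(Rational(-13, 2), Mul(Rational(1, 2), c))) = Add(-4, Mul(Rational(1, 2), c)))
l = 21 (l = Add(16, 5) = 21)
Function('N')(g) = Add(-63, Mul(-3, g, Pow(Add(-5, Pow(g, 2)), Rational(1, 2)))) (Function('N')(g) = Mul(-3, Add(Mul(g, Pow(Add(Mul(g, g), -5), Rational(1, 2))), 21)) = Mul(-3, Add(Mul(g, Pow(Add(Pow(g, 2), -5), Rational(1, 2))), 21)) = Mul(-3, Add(Mul(g, Pow(Add(-5, Pow(g, 2)), Rational(1, 2))), 21)) = Mul(-3, Add(21, Mul(g, Pow(Add(-5, Pow(g, 2)), Rational(1, 2))))) = Add(-63, Mul(-3, g, Pow(Add(-5, Pow(g, 2)), Rational(1, 2)))))
Mul(-42971, Pow(Function('N')(Function('r')(16)), -1)) = Mul(-42971, Pow(Add(-63, Mul(-3, Add(-4, Mul(Rational(1, 2), 16)), Pow(Add(-5, Pow(Add(-4, Mul(Rational(1, 2), 16)), 2)), Rational(1, 2)))), -1)) = Mul(-42971, Pow(Add(-63, Mul(-3, Add(-4, 8), Pow(Add(-5, Pow(Add(-4, 8), 2)), Rational(1, 2)))), -1)) = Mul(-42971, Pow(Add(-63, Mul(-3, 4, Pow(Add(-5, Pow(4, 2)), Rational(1, 2)))), -1)) = Mul(-42971, Pow(Add(-63, Mul(-3, 4, Pow(Add(-5, 16), Rational(1, 2)))), -1)) = Mul(-42971, Pow(Add(-63, Mul(-3, 4, Pow(11, Rational(1, 2)))), -1)) = Mul(-42971, Pow(Add(-63, Mul(-12, Pow(11, Rational(1, 2)))), -1))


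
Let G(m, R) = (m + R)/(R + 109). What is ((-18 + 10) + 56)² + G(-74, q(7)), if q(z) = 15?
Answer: 285637/124 ≈ 2303.5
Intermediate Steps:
G(m, R) = (R + m)/(109 + R)
((-18 + 10) + 56)² + G(-74, q(7)) = ((-18 + 10) + 56)² + (15 - 74)/(109 + 15) = (-8 + 56)² - 59/124 = 48² + (1/124)*(-59) = 2304 - 59/124 = 285637/124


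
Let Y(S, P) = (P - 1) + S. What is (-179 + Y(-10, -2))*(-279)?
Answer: 53568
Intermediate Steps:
Y(S, P) = -1 + P + S (Y(S, P) = (-1 + P) + S = -1 + P + S)
(-179 + Y(-10, -2))*(-279) = (-179 + (-1 - 2 - 10))*(-279) = (-179 - 13)*(-279) = -192*(-279) = 53568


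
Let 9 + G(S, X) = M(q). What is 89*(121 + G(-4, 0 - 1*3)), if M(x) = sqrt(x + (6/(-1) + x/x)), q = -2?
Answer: 9968 + 89*I*sqrt(7) ≈ 9968.0 + 235.47*I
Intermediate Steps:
M(x) = sqrt(-5 + x) (M(x) = sqrt(x + (6*(-1) + 1)) = sqrt(x + (-6 + 1)) = sqrt(x - 5) = sqrt(-5 + x))
G(S, X) = -9 + I*sqrt(7) (G(S, X) = -9 + sqrt(-5 - 2) = -9 + sqrt(-7) = -9 + I*sqrt(7))
89*(121 + G(-4, 0 - 1*3)) = 89*(121 + (-9 + I*sqrt(7))) = 89*(112 + I*sqrt(7)) = 9968 + 89*I*sqrt(7)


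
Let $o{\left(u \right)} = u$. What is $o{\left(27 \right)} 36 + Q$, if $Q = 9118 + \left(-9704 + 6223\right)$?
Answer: $6609$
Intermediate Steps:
$Q = 5637$ ($Q = 9118 - 3481 = 5637$)
$o{\left(27 \right)} 36 + Q = 27 \cdot 36 + 5637 = 972 + 5637 = 6609$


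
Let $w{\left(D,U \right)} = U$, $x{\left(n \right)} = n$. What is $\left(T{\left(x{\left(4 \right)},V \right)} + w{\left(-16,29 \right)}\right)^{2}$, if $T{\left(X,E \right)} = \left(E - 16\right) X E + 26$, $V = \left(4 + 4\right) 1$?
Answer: $40401$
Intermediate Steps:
$V = 8$ ($V = 8 \cdot 1 = 8$)
$T{\left(X,E \right)} = 26 + E X \left(-16 + E\right)$ ($T{\left(X,E \right)} = \left(-16 + E\right) X E + 26 = X \left(-16 + E\right) E + 26 = E X \left(-16 + E\right) + 26 = 26 + E X \left(-16 + E\right)$)
$\left(T{\left(x{\left(4 \right)},V \right)} + w{\left(-16,29 \right)}\right)^{2} = \left(\left(26 + 4 \cdot 8^{2} - 128 \cdot 4\right) + 29\right)^{2} = \left(\left(26 + 4 \cdot 64 - 512\right) + 29\right)^{2} = \left(\left(26 + 256 - 512\right) + 29\right)^{2} = \left(-230 + 29\right)^{2} = \left(-201\right)^{2} = 40401$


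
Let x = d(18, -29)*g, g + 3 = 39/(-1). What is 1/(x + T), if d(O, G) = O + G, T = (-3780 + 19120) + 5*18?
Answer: 1/15892 ≈ 6.2925e-5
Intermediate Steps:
T = 15430 (T = 15340 + 90 = 15430)
g = -42 (g = -3 + 39/(-1) = -3 + 39*(-1) = -3 - 39 = -42)
d(O, G) = G + O
x = 462 (x = (-29 + 18)*(-42) = -11*(-42) = 462)
1/(x + T) = 1/(462 + 15430) = 1/15892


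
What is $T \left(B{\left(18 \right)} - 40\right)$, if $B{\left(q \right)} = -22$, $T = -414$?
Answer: $25668$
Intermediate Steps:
$T \left(B{\left(18 \right)} - 40\right) = - 414 \left(-22 - 40\right) = \left(-414\right) \left(-62\right) = 25668$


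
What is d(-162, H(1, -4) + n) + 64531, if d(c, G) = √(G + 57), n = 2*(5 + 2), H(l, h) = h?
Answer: 64531 + √67 ≈ 64539.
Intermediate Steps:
n = 14 (n = 2*7 = 14)
d(c, G) = √(57 + G)
d(-162, H(1, -4) + n) + 64531 = √(57 + (-4 + 14)) + 64531 = √(57 + 10) + 64531 = √67 + 64531 = 64531 + √67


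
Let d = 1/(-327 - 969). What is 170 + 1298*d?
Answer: 109511/648 ≈ 169.00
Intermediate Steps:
d = -1/1296 (d = 1/(-1296) = -1/1296 ≈ -0.00077160)
170 + 1298*d = 170 + 1298*(-1/1296) = 170 - 649/648 = 109511/648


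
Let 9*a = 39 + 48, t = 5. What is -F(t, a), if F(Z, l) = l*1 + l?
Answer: -58/3 ≈ -19.333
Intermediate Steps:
a = 29/3 (a = (39 + 48)/9 = (1/9)*87 = 29/3 ≈ 9.6667)
F(Z, l) = 2*l (F(Z, l) = l + l = 2*l)
-F(t, a) = -2*29/3 = -1*58/3 = -58/3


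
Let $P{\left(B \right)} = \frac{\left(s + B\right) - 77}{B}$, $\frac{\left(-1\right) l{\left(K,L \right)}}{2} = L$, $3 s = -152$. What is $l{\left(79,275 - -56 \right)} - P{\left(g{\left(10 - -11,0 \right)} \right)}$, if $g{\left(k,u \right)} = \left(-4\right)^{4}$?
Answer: $- \frac{508801}{768} \approx -662.5$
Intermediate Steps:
$s = - \frac{152}{3}$ ($s = \frac{1}{3} \left(-152\right) = - \frac{152}{3} \approx -50.667$)
$l{\left(K,L \right)} = - 2 L$
$g{\left(k,u \right)} = 256$
$P{\left(B \right)} = \frac{- \frac{383}{3} + B}{B}$ ($P{\left(B \right)} = \frac{\left(- \frac{152}{3} + B\right) - 77}{B} = \frac{- \frac{383}{3} + B}{B}$)
$l{\left(79,275 - -56 \right)} - P{\left(g{\left(10 - -11,0 \right)} \right)} = - 2 \left(275 - -56\right) - \frac{- \frac{383}{3} + 256}{256} = - 2 \left(275 + 56\right) - \frac{1}{256} \cdot \frac{385}{3} = \left(-2\right) 331 - \frac{385}{768} = -662 - \frac{385}{768} = - \frac{508801}{768}$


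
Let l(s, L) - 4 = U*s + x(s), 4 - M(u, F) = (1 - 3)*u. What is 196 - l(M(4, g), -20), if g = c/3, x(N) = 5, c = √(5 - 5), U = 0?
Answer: 187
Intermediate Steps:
c = 0 (c = √0 = 0)
g = 0 (g = 0/3 = 0*(⅓) = 0)
M(u, F) = 4 + 2*u (M(u, F) = 4 - (1 - 3)*u = 4 - (-2)*u = 4 + 2*u)
l(s, L) = 9 (l(s, L) = 4 + (0*s + 5) = 4 + (0 + 5) = 4 + 5 = 9)
196 - l(M(4, g), -20) = 196 - 1*9 = 196 - 9 = 187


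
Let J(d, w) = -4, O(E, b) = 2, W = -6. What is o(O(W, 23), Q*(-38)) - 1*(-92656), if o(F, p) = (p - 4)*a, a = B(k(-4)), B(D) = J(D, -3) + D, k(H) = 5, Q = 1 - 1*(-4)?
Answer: 92462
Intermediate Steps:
Q = 5 (Q = 1 + 4 = 5)
B(D) = -4 + D
a = 1 (a = -4 + 5 = 1)
o(F, p) = -4 + p (o(F, p) = (p - 4)*1 = (-4 + p)*1 = -4 + p)
o(O(W, 23), Q*(-38)) - 1*(-92656) = (-4 + 5*(-38)) - 1*(-92656) = (-4 - 190) + 92656 = -194 + 92656 = 92462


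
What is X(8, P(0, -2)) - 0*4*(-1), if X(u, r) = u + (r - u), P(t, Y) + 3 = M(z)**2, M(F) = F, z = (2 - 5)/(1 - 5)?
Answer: -39/16 ≈ -2.4375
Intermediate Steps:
z = 3/4 (z = -3/(-4) = -3*(-1/4) = 3/4 ≈ 0.75000)
P(t, Y) = -39/16 (P(t, Y) = -3 + (3/4)**2 = -3 + 9/16 = -39/16)
X(u, r) = r
X(8, P(0, -2)) - 0*4*(-1) = -39/16 - 0*4*(-1) = -39/16 - 0*(-1) = -39/16 - 1*0 = -39/16 + 0 = -39/16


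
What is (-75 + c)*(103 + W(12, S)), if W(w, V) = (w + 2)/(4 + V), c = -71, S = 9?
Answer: -197538/13 ≈ -15195.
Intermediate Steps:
W(w, V) = (2 + w)/(4 + V)
(-75 + c)*(103 + W(12, S)) = (-75 - 71)*(103 + (2 + 12)/(4 + 9)) = -146*(103 + 14/13) = -146*1353/13 = -197538/13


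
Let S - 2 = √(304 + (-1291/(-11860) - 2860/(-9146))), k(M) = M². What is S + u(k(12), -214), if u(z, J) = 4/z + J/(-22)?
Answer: 4655/396 + √223865512769880535/27117890 ≈ 29.203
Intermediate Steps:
u(z, J) = 4/z - J/22 (u(z, J) = 4/z + J*(-1/22) = 4/z - J/22)
S = 2 + √223865512769880535/27117890 (S = 2 + √(304 + (-1291/(-11860) - 2860/(-9146))) = 2 + √(304 + (-1291*(-1/11860) - 2860*(-1/9146))) = 2 + √(304 + (1291/11860 + 1430/4573)) = 2 + √(304 + 22863543/54235780) = 2 + √(16510540663/54235780) = 2 + √223865512769880535/27117890 ≈ 19.448)
S + u(k(12), -214) = (2 + √223865512769880535/27117890) + (4/(12²) - 1/22*(-214)) = (2 + √223865512769880535/27117890) + (4/144 + 107/11) = (2 + √223865512769880535/27117890) + (4*(1/144) + 107/11) = (2 + √223865512769880535/27117890) + (1/36 + 107/11) = (2 + √223865512769880535/27117890) + 3863/396 = 4655/396 + √223865512769880535/27117890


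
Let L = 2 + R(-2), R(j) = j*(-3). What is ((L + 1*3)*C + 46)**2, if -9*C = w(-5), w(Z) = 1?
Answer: 162409/81 ≈ 2005.0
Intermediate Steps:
R(j) = -3*j
L = 8 (L = 2 - 3*(-2) = 2 + 6 = 8)
C = -1/9 (C = -1/9*1 = -1/9 ≈ -0.11111)
((L + 1*3)*C + 46)**2 = ((8 + 1*3)*(-1/9) + 46)**2 = ((8 + 3)*(-1/9) + 46)**2 = (11*(-1/9) + 46)**2 = (-11/9 + 46)**2 = (403/9)**2 = 162409/81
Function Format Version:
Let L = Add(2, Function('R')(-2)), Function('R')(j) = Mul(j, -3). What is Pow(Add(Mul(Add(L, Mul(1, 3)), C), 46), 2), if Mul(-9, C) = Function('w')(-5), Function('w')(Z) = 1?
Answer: Rational(162409, 81) ≈ 2005.0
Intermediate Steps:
Function('R')(j) = Mul(-3, j)
L = 8 (L = Add(2, Mul(-3, -2)) = Add(2, 6) = 8)
C = Rational(-1, 9) (C = Mul(Rational(-1, 9), 1) = Rational(-1, 9) ≈ -0.11111)
Pow(Add(Mul(Add(L, Mul(1, 3)), C), 46), 2) = Pow(Add(Mul(Add(8, Mul(1, 3)), Rational(-1, 9)), 46), 2) = Pow(Add(Mul(Add(8, 3), Rational(-1, 9)), 46), 2) = Pow(Add(Mul(11, Rational(-1, 9)), 46), 2) = Pow(Add(Rational(-11, 9), 46), 2) = Pow(Rational(403, 9), 2) = Rational(162409, 81)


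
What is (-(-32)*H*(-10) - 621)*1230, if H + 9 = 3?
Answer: 1597770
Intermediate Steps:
H = -6 (H = -9 + 3 = -6)
(-(-32)*H*(-10) - 621)*1230 = (-(-32)*(-6)*(-10) - 621)*1230 = (-8*24*(-10) - 621)*1230 = (-192*(-10) - 621)*1230 = (1920 - 621)*1230 = 1299*1230 = 1597770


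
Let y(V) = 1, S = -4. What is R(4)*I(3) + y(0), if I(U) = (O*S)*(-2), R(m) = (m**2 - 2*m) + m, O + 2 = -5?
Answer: -671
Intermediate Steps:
O = -7 (O = -2 - 5 = -7)
R(m) = m**2 - m
I(U) = -56 (I(U) = -7*(-4)*(-2) = 28*(-2) = -56)
R(4)*I(3) + y(0) = (4*(-1 + 4))*(-56) + 1 = (4*3)*(-56) + 1 = 12*(-56) + 1 = -672 + 1 = -671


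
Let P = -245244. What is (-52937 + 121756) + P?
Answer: -176425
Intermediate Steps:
(-52937 + 121756) + P = (-52937 + 121756) - 245244 = 68819 - 245244 = -176425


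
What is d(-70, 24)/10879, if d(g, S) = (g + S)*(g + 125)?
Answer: -10/43 ≈ -0.23256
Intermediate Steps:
d(g, S) = (125 + g)*(S + g) (d(g, S) = (S + g)*(125 + g) = (125 + g)*(S + g))
d(-70, 24)/10879 = ((-70)² + 125*24 + 125*(-70) + 24*(-70))/10879 = (4900 + 3000 - 8750 - 1680)*(1/10879) = -2530*1/10879 = -10/43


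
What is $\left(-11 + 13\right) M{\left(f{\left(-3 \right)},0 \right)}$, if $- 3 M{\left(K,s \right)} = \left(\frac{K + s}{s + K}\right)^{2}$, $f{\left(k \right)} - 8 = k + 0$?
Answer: $- \frac{2}{3} \approx -0.66667$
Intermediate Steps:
$f{\left(k \right)} = 8 + k$ ($f{\left(k \right)} = 8 + \left(k + 0\right) = 8 + k$)
$M{\left(K,s \right)} = - \frac{1}{3}$ ($M{\left(K,s \right)} = - \frac{\left(\frac{K + s}{s + K}\right)^{2}}{3} = - \frac{\left(\frac{K + s}{K + s}\right)^{2}}{3} = - \frac{1^{2}}{3} = \left(- \frac{1}{3}\right) 1 = - \frac{1}{3}$)
$\left(-11 + 13\right) M{\left(f{\left(-3 \right)},0 \right)} = \left(-11 + 13\right) \left(- \frac{1}{3}\right) = 2 \left(- \frac{1}{3}\right) = - \frac{2}{3}$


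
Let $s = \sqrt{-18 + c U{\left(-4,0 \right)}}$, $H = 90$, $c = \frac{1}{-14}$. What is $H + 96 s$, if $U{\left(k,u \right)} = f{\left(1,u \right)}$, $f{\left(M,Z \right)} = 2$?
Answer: $90 + \frac{96 i \sqrt{889}}{7} \approx 90.0 + 408.91 i$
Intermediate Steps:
$U{\left(k,u \right)} = 2$
$c = - \frac{1}{14} \approx -0.071429$
$s = \frac{i \sqrt{889}}{7}$ ($s = \sqrt{-18 - \frac{1}{7}} = \sqrt{- \frac{127}{7}} = \frac{i \sqrt{889}}{7} \approx 4.2594 i$)
$H + 96 s = 90 + 96 \frac{i \sqrt{889}}{7} = 90 + \frac{96 i \sqrt{889}}{7}$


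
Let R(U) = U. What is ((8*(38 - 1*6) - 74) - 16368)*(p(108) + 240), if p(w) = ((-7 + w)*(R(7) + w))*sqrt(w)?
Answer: -3884640 - 1128002340*sqrt(3) ≈ -1.9576e+9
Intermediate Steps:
p(w) = sqrt(w)*(-7 + w)*(7 + w) (p(w) = ((-7 + w)*(7 + w))*sqrt(w) = sqrt(w)*(-7 + w)*(7 + w))
((8*(38 - 1*6) - 74) - 16368)*(p(108) + 240) = ((8*(38 - 1*6) - 74) - 16368)*(sqrt(108)*(-49 + 108**2) + 240) = ((8*(38 - 6) - 74) - 16368)*((6*sqrt(3))*(-49 + 11664) + 240) = ((8*32 - 74) - 16368)*((6*sqrt(3))*11615 + 240) = ((256 - 74) - 16368)*(69690*sqrt(3) + 240) = (182 - 16368)*(240 + 69690*sqrt(3)) = -16186*(240 + 69690*sqrt(3)) = -3884640 - 1128002340*sqrt(3)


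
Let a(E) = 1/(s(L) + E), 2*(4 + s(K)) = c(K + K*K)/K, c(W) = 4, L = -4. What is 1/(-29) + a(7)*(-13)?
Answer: -759/145 ≈ -5.2345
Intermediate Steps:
s(K) = -4 + 2/K (s(K) = -4 + (4/K)/2 = -4 + 2/K)
a(E) = 1/(-9/2 + E) (a(E) = 1/((-4 + 2/(-4)) + E) = 1/((-4 + 2*(-1/4)) + E) = 1/((-4 - 1/2) + E) = 1/(-9/2 + E))
1/(-29) + a(7)*(-13) = 1/(-29) + (2/(-9 + 2*7))*(-13) = -1/29 + (2/(-9 + 14))*(-13) = -1/29 + (2/5)*(-13) = -1/29 - 26/5 = -759/145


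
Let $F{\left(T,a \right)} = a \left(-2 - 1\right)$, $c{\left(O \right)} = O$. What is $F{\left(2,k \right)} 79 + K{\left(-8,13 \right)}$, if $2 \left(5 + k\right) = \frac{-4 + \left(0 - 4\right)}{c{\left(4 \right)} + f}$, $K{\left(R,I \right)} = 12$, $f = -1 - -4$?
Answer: $\frac{9327}{7} \approx 1332.4$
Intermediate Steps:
$f = 3$ ($f = -1 + 4 = 3$)
$k = - \frac{39}{7}$ ($k = -5 + \frac{\left(-4 + \left(0 - 4\right)\right) \frac{1}{4 + 3}}{2} = -5 + \frac{\left(-4 + \left(0 - 4\right)\right) \frac{1}{7}}{2} = -5 + \frac{\left(-4 - 4\right) \frac{1}{7}}{2} = -5 + \frac{\left(-8\right) \frac{1}{7}}{2} = -5 + \frac{1}{2} \left(- \frac{8}{7}\right) = -5 - \frac{4}{7} = - \frac{39}{7} \approx -5.5714$)
$F{\left(T,a \right)} = - 3 a$ ($F{\left(T,a \right)} = a \left(-3\right) = - 3 a$)
$F{\left(2,k \right)} 79 + K{\left(-8,13 \right)} = \left(-3\right) \left(- \frac{39}{7}\right) 79 + 12 = \frac{117}{7} \cdot 79 + 12 = \frac{9243}{7} + 12 = \frac{9327}{7}$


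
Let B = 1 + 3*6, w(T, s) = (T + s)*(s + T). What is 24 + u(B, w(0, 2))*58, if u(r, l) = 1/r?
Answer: 514/19 ≈ 27.053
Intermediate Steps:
w(T, s) = (T + s)² (w(T, s) = (T + s)*(T + s) = (T + s)²)
B = 19 (B = 1 + 18 = 19)
24 + u(B, w(0, 2))*58 = 24 + 58/19 = 514/19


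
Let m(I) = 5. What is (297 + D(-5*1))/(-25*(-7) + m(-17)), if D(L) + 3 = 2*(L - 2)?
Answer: 14/9 ≈ 1.5556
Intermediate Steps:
D(L) = -7 + 2*L (D(L) = -3 + 2*(L - 2) = -3 + 2*(-2 + L) = -3 + (-4 + 2*L) = -7 + 2*L)
(297 + D(-5*1))/(-25*(-7) + m(-17)) = (297 + (-7 + 2*(-5*1)))/(-25*(-7) + 5) = (297 + (-7 + 2*(-5)))/(175 + 5) = (297 + (-7 - 10))/180 = (297 - 17)*(1/180) = 280*(1/180) = 14/9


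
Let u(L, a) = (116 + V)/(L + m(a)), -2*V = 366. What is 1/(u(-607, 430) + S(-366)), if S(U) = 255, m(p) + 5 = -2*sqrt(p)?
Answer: 95111124/24263797129 + 134*sqrt(430)/24263797129 ≈ 0.0039200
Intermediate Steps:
V = -183 (V = -1/2*366 = -183)
m(p) = -5 - 2*sqrt(p)
u(L, a) = -67/(-5 + L - 2*sqrt(a)) (u(L, a) = (116 - 183)/(L + (-5 - 2*sqrt(a))) = -67/(-5 + L - 2*sqrt(a)))
1/(u(-607, 430) + S(-366)) = 1/(67/(5 - 1*(-607) + 2*sqrt(430)) + 255) = 1/(67/(5 + 607 + 2*sqrt(430)) + 255) = 1/(67/(612 + 2*sqrt(430)) + 255) = 1/(255 + 67/(612 + 2*sqrt(430)))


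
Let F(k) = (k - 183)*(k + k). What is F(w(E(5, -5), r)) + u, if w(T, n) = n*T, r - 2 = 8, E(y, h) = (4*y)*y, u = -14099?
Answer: 1619901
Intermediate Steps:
E(y, h) = 4*y²
r = 10 (r = 2 + 8 = 10)
w(T, n) = T*n
F(k) = 2*k*(-183 + k) (F(k) = (-183 + k)*(2*k) = 2*k*(-183 + k))
F(w(E(5, -5), r)) + u = 2*((4*5²)*10)*(-183 + (4*5²)*10) - 14099 = 2*((4*25)*10)*(-183 + (4*25)*10) - 14099 = 2*(100*10)*(-183 + 100*10) - 14099 = 2*1000*(-183 + 1000) - 14099 = 2*1000*817 - 14099 = 1634000 - 14099 = 1619901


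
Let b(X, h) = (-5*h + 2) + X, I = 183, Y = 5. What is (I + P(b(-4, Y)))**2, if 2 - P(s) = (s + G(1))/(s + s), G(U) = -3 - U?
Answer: 99181681/2916 ≈ 34013.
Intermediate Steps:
b(X, h) = 2 + X - 5*h (b(X, h) = (2 - 5*h) + X = 2 + X - 5*h)
P(s) = 2 - (-4 + s)/(2*s) (P(s) = 2 - (s + (-3 - 1*1))/(s + s) = 2 - (s + (-3 - 1))/(2*s) = 2 - (s - 4)*1/(2*s) = 2 - (-4 + s)*1/(2*s) = 2 - (-4 + s)/(2*s))
(I + P(b(-4, Y)))**2 = (183 + (3/2 + 2/(2 - 4 - 5*5)))**2 = (183 + (3/2 + 2/(2 - 4 - 25)))**2 = (183 + (3/2 + 2/(-27)))**2 = (183 + (3/2 + 2*(-1/27)))**2 = (183 + (3/2 - 2/27))**2 = (183 + 77/54)**2 = (9959/54)**2 = 99181681/2916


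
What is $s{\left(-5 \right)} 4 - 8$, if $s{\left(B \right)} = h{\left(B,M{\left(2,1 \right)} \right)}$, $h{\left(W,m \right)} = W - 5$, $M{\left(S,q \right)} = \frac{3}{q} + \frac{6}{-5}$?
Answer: $-48$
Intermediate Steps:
$M{\left(S,q \right)} = - \frac{6}{5} + \frac{3}{q}$ ($M{\left(S,q \right)} = \frac{3}{q} + 6 \left(- \frac{1}{5}\right) = \frac{3}{q} - \frac{6}{5} = - \frac{6}{5} + \frac{3}{q}$)
$h{\left(W,m \right)} = -5 + W$
$s{\left(B \right)} = -5 + B$
$s{\left(-5 \right)} 4 - 8 = \left(-5 - 5\right) 4 - 8 = \left(-10\right) 4 - 8 = -40 - 8 = -48$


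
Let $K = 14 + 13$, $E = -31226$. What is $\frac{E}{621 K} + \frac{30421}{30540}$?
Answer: $- \frac{147857711}{170688060} \approx -0.86625$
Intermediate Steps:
$K = 27$
$\frac{E}{621 K} + \frac{30421}{30540} = - \frac{31226}{621 \cdot 27} + \frac{30421}{30540} = - \frac{31226}{16767} + 30421 \cdot \frac{1}{30540} = \left(-31226\right) \frac{1}{16767} + \frac{30421}{30540} = - \frac{31226}{16767} + \frac{30421}{30540} = - \frac{147857711}{170688060}$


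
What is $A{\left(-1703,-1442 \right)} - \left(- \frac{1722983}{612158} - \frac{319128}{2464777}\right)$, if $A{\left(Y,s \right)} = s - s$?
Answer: $\frac{4442125628015}{1508832958766} \approx 2.9441$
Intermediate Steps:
$A{\left(Y,s \right)} = 0$
$A{\left(-1703,-1442 \right)} - \left(- \frac{1722983}{612158} - \frac{319128}{2464777}\right) = 0 - \left(- \frac{1722983}{612158} - \frac{319128}{2464777}\right) = 0 - - \frac{4442125628015}{1508832958766} = 0 + \left(\frac{319128}{2464777} + \frac{1722983}{612158}\right) = 0 + \frac{4442125628015}{1508832958766} = \frac{4442125628015}{1508832958766}$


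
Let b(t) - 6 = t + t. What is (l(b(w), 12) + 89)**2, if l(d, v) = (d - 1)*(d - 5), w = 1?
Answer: 12100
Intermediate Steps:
b(t) = 6 + 2*t (b(t) = 6 + (t + t) = 6 + 2*t)
l(d, v) = (-1 + d)*(-5 + d)
(l(b(w), 12) + 89)**2 = ((5 + (6 + 2*1)**2 - 6*(6 + 2*1)) + 89)**2 = ((5 + (6 + 2)**2 - 6*(6 + 2)) + 89)**2 = ((5 + 8**2 - 6*8) + 89)**2 = ((5 + 64 - 48) + 89)**2 = (21 + 89)**2 = 110**2 = 12100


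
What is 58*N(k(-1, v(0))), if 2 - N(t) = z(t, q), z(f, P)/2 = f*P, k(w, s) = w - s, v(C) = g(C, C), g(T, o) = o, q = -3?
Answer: -232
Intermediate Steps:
v(C) = C
z(f, P) = 2*P*f (z(f, P) = 2*(f*P) = 2*(P*f) = 2*P*f)
N(t) = 2 + 6*t (N(t) = 2 - 2*(-3)*t = 2 - (-6)*t = 2 + 6*t)
58*N(k(-1, v(0))) = 58*(2 + 6*(-1 - 1*0)) = 58*(2 + 6*(-1 + 0)) = 58*(2 + 6*(-1)) = 58*(2 - 6) = 58*(-4) = -232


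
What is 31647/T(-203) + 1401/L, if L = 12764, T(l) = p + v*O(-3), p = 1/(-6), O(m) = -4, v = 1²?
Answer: -2423618823/319100 ≈ -7595.2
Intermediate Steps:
v = 1
p = -⅙ ≈ -0.16667
T(l) = -25/6 (T(l) = -⅙ + 1*(-4) = -⅙ - 4 = -25/6)
31647/T(-203) + 1401/L = 31647/(-25/6) + 1401/12764 = 31647*(-6/25) + 1401*(1/12764) = -189882/25 + 1401/12764 = -2423618823/319100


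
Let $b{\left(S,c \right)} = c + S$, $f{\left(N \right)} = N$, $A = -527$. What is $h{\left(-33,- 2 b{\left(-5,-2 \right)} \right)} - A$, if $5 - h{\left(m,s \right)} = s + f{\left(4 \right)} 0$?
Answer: $518$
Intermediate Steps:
$b{\left(S,c \right)} = S + c$
$h{\left(m,s \right)} = 5 - s$ ($h{\left(m,s \right)} = 5 - \left(s + 4 \cdot 0\right) = 5 - \left(s + 0\right) = 5 - s$)
$h{\left(-33,- 2 b{\left(-5,-2 \right)} \right)} - A = \left(5 - - 2 \left(-5 - 2\right)\right) - -527 = \left(5 - \left(-2\right) \left(-7\right)\right) + 527 = \left(5 - 14\right) + 527 = -9 + 527 = 518$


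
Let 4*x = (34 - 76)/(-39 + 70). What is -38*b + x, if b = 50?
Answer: -117821/62 ≈ -1900.3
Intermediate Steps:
x = -21/62 (x = ((34 - 76)/(-39 + 70))/4 = (-42/31)/4 = (-42*1/31)/4 = (¼)*(-42/31) = -21/62 ≈ -0.33871)
-38*b + x = -38*50 - 21/62 = -1900 - 21/62 = -117821/62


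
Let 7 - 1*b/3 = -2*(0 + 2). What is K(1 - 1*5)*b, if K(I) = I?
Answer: -132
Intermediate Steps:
b = 33 (b = 21 - (-6)*(0 + 2) = 21 - (-6)*2 = 21 - 3*(-4) = 21 + 12 = 33)
K(1 - 1*5)*b = (1 - 1*5)*33 = (1 - 5)*33 = -4*33 = -132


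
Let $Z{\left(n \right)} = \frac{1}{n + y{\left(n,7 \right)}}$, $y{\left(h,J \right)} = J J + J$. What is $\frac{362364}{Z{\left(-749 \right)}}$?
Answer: $-251118252$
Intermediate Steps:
$y{\left(h,J \right)} = J + J^{2}$ ($y{\left(h,J \right)} = J^{2} + J = J + J^{2}$)
$Z{\left(n \right)} = \frac{1}{56 + n}$ ($Z{\left(n \right)} = \frac{1}{n + 7 \left(1 + 7\right)} = \frac{1}{n + 7 \cdot 8} = \frac{1}{n + 56} = \frac{1}{56 + n}$)
$\frac{362364}{Z{\left(-749 \right)}} = \frac{362364}{\frac{1}{56 - 749}} = \frac{362364}{\frac{1}{-693}} = \frac{362364}{- \frac{1}{693}} = 362364 \left(-693\right) = -251118252$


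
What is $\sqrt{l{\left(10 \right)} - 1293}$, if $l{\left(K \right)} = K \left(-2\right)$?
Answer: $i \sqrt{1313} \approx 36.235 i$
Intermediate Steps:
$l{\left(K \right)} = - 2 K$
$\sqrt{l{\left(10 \right)} - 1293} = \sqrt{\left(-2\right) 10 - 1293} = \sqrt{-20 - 1293} = \sqrt{-1313} = i \sqrt{1313}$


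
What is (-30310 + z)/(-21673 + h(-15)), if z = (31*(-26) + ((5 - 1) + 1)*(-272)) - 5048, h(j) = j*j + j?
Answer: 37524/21463 ≈ 1.7483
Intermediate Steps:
h(j) = j + j² (h(j) = j² + j = j + j²)
z = -7214 (z = (-806 + (4 + 1)*(-272)) - 5048 = (-806 + 5*(-272)) - 5048 = (-806 - 1360) - 5048 = -2166 - 5048 = -7214)
(-30310 + z)/(-21673 + h(-15)) = (-30310 - 7214)/(-21673 - 15*(1 - 15)) = -37524/(-21673 - 15*(-14)) = -37524/(-21673 + 210) = -37524/(-21463) = -37524*(-1/21463) = 37524/21463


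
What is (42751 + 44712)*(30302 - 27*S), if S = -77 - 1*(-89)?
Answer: 2621965814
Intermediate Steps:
S = 12 (S = -77 + 89 = 12)
(42751 + 44712)*(30302 - 27*S) = (42751 + 44712)*(30302 - 27*12) = 87463*(30302 - 324) = 87463*29978 = 2621965814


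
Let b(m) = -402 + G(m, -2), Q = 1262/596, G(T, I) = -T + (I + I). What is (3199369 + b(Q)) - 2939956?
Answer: 77183455/298 ≈ 2.5901e+5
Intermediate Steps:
G(T, I) = -T + 2*I
Q = 631/298 (Q = 1262*(1/596) = 631/298 ≈ 2.1175)
b(m) = -406 - m (b(m) = -402 + (-m + 2*(-2)) = -402 + (-m - 4) = -402 + (-4 - m) = -406 - m)
(3199369 + b(Q)) - 2939956 = (3199369 + (-406 - 1*631/298)) - 2939956 = (3199369 + (-406 - 631/298)) - 2939956 = (3199369 - 121619/298) - 2939956 = 953290343/298 - 2939956 = 77183455/298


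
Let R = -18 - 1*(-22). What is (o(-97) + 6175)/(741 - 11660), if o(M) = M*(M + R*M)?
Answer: -53220/10919 ≈ -4.8741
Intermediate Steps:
R = 4 (R = -18 + 22 = 4)
o(M) = 5*M² (o(M) = M*(M + 4*M) = M*(5*M) = 5*M²)
(o(-97) + 6175)/(741 - 11660) = (5*(-97)² + 6175)/(741 - 11660) = (5*9409 + 6175)/(-10919) = (47045 + 6175)*(-1/10919) = 53220*(-1/10919) = -53220/10919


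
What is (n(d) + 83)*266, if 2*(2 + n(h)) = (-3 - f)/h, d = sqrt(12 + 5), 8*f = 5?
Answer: 21546 - 3857*sqrt(17)/136 ≈ 21429.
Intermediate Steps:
f = 5/8 (f = (1/8)*5 = 5/8 ≈ 0.62500)
d = sqrt(17) ≈ 4.1231
n(h) = -2 - 29/(16*h) (n(h) = -2 + ((-3 - 1*5/8)/h)/2 = -2 + ((-3 - 5/8)/h)/2 = -2 + (-29/(8*h))/2 = -2 - 29/(16*h))
(n(d) + 83)*266 = ((-2 - 29*sqrt(17)/17/16) + 83)*266 = ((-2 - 29*sqrt(17)/272) + 83)*266 = (81 - 29*sqrt(17)/272)*266 = 21546 - 3857*sqrt(17)/136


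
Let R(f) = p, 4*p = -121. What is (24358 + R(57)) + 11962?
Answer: 145159/4 ≈ 36290.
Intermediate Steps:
p = -121/4 (p = (¼)*(-121) = -121/4 ≈ -30.250)
R(f) = -121/4
(24358 + R(57)) + 11962 = (24358 - 121/4) + 11962 = 97311/4 + 11962 = 145159/4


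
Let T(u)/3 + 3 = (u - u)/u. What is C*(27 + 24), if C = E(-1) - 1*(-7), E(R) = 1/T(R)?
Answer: 1054/3 ≈ 351.33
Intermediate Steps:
T(u) = -9 (T(u) = -9 + 3*((u - u)/u) = -9 + 3*(0/u) = -9 + 3*0 = -9 + 0 = -9)
E(R) = -1/9 (E(R) = 1/(-9) = -1/9)
C = 62/9 (C = -1/9 - 1*(-7) = -1/9 + 7 = 62/9 ≈ 6.8889)
C*(27 + 24) = 62*(27 + 24)/9 = (62/9)*51 = 1054/3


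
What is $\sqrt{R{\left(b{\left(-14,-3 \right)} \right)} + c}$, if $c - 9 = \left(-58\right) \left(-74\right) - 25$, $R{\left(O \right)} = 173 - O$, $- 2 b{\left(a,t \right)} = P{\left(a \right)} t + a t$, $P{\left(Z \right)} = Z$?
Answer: $3 \sqrt{499} \approx 67.015$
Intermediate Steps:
$b{\left(a,t \right)} = - a t$ ($b{\left(a,t \right)} = - \frac{a t + a t}{2} = - \frac{2 a t}{2} = - a t$)
$c = 4276$ ($c = 9 - -4267 = 9 + \left(4292 - 25\right) = 9 + 4267 = 4276$)
$\sqrt{R{\left(b{\left(-14,-3 \right)} \right)} + c} = \sqrt{\left(173 - \left(-1\right) \left(-14\right) \left(-3\right)\right) + 4276} = \sqrt{\left(173 - -42\right) + 4276} = \sqrt{\left(173 + 42\right) + 4276} = \sqrt{215 + 4276} = \sqrt{4491} = 3 \sqrt{499}$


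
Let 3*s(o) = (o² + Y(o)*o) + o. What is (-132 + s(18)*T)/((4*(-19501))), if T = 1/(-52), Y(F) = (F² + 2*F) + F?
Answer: 4623/2028104 ≈ 0.0022795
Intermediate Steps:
Y(F) = F² + 3*F
s(o) = o/3 + o²/3 + o²*(3 + o)/3 (s(o) = ((o² + (o*(3 + o))*o) + o)/3 = ((o² + o²*(3 + o)) + o)/3 = (o + o² + o²*(3 + o))/3 = o/3 + o²/3 + o²*(3 + o)/3)
T = -1/52 ≈ -0.019231
(-132 + s(18)*T)/((4*(-19501))) = (-132 + ((⅓)*18*(1 + 18 + 18*(3 + 18)))*(-1/52))/((4*(-19501))) = (-132 + ((⅓)*18*(1 + 18 + 18*21))*(-1/52))/(-78004) = (-132 + ((⅓)*18*(1 + 18 + 378))*(-1/52))*(-1/78004) = (-132 + ((⅓)*18*397)*(-1/52))*(-1/78004) = (-132 + 2382*(-1/52))*(-1/78004) = (-132 - 1191/26)*(-1/78004) = -4623/26*(-1/78004) = 4623/2028104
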